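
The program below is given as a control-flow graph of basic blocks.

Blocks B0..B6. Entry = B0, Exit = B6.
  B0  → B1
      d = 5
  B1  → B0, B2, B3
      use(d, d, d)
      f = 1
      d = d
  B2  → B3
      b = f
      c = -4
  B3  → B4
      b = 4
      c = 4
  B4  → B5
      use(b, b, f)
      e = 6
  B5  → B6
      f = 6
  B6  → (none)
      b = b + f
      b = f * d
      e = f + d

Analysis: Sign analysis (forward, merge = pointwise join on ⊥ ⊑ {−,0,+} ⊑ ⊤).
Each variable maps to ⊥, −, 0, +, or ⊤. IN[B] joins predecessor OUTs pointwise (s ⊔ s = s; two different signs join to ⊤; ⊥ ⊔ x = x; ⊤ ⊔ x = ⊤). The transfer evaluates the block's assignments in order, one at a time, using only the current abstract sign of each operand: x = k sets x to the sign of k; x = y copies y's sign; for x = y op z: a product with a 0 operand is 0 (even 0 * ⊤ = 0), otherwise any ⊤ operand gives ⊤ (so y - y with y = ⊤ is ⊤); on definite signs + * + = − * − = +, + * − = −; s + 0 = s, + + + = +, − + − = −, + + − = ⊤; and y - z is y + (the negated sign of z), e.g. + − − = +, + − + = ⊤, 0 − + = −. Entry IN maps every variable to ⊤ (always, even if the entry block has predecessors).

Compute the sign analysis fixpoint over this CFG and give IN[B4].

Converged values:
  B0:   IN=(all ⊤)   OUT={d:+; rest ⊤}
  B1:   IN={d:+; rest ⊤}   OUT={d:+, f:+; rest ⊤}
  B2:   IN={d:+, f:+; rest ⊤}   OUT={b:+, c:-, d:+, f:+; rest ⊤}
  B3:   IN={d:+, f:+; rest ⊤}   OUT={b:+, c:+, d:+, f:+; rest ⊤}
  B4:   IN={b:+, c:+, d:+, f:+; rest ⊤}   OUT={b:+, c:+, d:+, e:+, f:+; rest ⊤}
  B5:   IN={b:+, c:+, d:+, e:+, f:+; rest ⊤}   OUT={b:+, c:+, d:+, e:+, f:+; rest ⊤}
  B6:   IN={b:+, c:+, d:+, e:+, f:+; rest ⊤}   OUT={b:+, c:+, d:+, e:+, f:+; rest ⊤}

Merge at B4: IN[B4] = OUT[B3] = {a: ⊤, b: +, c: +, d: +, e: ⊤, f: +}

Answer: {a: ⊤, b: +, c: +, d: +, e: ⊤, f: +}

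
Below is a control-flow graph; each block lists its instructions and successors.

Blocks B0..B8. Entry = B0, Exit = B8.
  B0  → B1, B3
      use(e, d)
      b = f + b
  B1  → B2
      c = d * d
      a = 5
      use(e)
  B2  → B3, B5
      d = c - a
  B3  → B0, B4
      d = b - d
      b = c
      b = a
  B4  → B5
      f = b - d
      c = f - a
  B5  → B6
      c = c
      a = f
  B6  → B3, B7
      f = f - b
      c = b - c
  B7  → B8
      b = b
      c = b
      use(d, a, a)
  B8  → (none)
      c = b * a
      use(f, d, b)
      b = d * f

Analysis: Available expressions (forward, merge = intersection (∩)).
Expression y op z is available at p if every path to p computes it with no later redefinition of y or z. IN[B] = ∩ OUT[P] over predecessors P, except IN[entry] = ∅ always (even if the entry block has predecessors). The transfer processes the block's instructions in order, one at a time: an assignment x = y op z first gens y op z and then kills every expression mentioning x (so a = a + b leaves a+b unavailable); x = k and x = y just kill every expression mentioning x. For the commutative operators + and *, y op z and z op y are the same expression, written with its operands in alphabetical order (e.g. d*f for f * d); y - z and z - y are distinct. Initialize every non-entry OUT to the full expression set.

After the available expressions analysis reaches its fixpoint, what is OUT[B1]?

Answer: {d*d}

Working:
Fixpoint table:
  B0:   IN={}   OUT={}
  B1:   IN={}   OUT={d*d}
  B2:   IN={d*d}   OUT={c-a}
  B3:   IN={}   OUT={}
  B4:   IN={}   OUT={b-d, f-a}
  B5:   IN={}   OUT={}
  B6:   IN={}   OUT={}
  B7:   IN={}   OUT={}
  B8:   IN={}   OUT={d*f}

Merge at B1: IN[B1] = OUT[B0] = {}
Applying B1's transfer function to that IN value gives OUT[B1] (row B1 above).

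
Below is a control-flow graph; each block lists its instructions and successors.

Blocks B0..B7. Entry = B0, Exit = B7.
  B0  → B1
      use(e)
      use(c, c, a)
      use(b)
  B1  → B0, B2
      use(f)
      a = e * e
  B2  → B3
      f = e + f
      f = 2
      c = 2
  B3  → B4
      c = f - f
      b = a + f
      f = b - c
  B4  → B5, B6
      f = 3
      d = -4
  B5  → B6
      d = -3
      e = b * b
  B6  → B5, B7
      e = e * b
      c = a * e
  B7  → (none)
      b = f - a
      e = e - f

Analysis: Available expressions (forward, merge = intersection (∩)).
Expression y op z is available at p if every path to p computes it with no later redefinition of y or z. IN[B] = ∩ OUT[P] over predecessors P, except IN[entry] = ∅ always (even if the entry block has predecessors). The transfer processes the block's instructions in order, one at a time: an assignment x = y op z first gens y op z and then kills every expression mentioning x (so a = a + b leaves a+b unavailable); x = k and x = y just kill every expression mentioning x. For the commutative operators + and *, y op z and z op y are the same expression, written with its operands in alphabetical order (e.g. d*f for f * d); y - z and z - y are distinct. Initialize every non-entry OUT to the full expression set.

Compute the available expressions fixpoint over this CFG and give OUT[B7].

Per-block solution:
  B0: | IN={} | OUT={}
  B1: | IN={} | OUT={e*e}
  B2: | IN={e*e} | OUT={e*e}
  B3: | IN={e*e} | OUT={b-c, e*e}
  B4: | IN={b-c, e*e} | OUT={b-c, e*e}
  B5: | IN={} | OUT={b*b}
  B6: | IN={} | OUT={a*e}
  B7: | IN={a*e} | OUT={f-a}

Merge at B7: IN[B7] = OUT[B6] = {a*e}
Applying B7's transfer function to that IN value gives OUT[B7] (row B7 above).

Answer: {f-a}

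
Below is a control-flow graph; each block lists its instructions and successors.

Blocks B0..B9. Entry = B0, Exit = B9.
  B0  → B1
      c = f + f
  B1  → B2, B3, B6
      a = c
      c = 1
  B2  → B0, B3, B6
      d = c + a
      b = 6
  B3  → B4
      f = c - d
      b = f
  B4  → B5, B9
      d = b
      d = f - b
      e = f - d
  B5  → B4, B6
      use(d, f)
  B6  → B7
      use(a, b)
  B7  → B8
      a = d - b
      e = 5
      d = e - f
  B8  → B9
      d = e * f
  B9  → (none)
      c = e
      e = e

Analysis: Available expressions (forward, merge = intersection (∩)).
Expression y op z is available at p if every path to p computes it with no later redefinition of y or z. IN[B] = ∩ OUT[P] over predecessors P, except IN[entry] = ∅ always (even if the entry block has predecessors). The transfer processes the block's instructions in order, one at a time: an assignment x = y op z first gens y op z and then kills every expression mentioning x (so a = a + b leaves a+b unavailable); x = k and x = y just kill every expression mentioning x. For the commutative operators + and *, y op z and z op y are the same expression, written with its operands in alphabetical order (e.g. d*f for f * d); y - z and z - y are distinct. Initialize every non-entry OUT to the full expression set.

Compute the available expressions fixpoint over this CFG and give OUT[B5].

Converged values:
  B0: | IN={} | OUT={f+f}
  B1: | IN={f+f} | OUT={f+f}
  B2: | IN={f+f} | OUT={a+c, f+f}
  B3: | IN={f+f} | OUT={c-d}
  B4: | IN={} | OUT={f-b, f-d}
  B5: | IN={f-b, f-d} | OUT={f-b, f-d}
  B6: | IN={} | OUT={}
  B7: | IN={} | OUT={e-f}
  B8: | IN={e-f} | OUT={e*f, e-f}
  B9: | IN={} | OUT={}

Merge at B5: IN[B5] = OUT[B4] = {f-b, f-d}
Applying B5's transfer function to that IN value gives OUT[B5] (row B5 above).

Answer: {f-b, f-d}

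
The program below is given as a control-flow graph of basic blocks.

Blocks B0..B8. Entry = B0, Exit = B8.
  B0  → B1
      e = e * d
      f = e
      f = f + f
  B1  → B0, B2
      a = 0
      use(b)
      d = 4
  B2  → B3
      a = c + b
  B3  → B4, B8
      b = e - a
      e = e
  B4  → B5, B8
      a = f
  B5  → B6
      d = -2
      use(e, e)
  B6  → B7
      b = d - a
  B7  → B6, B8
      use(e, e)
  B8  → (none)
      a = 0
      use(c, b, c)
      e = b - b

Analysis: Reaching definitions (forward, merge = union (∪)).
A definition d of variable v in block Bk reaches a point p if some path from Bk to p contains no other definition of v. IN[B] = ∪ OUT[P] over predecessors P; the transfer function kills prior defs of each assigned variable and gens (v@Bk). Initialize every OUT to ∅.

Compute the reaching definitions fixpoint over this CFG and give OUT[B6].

Fixpoint table:
  B0: | IN={a@B1, d@B1, e@B0, f@B0} | OUT={a@B1, d@B1, e@B0, f@B0}
  B1: | IN={a@B1, d@B1, e@B0, f@B0} | OUT={a@B1, d@B1, e@B0, f@B0}
  B2: | IN={a@B1, d@B1, e@B0, f@B0} | OUT={a@B2, d@B1, e@B0, f@B0}
  B3: | IN={a@B2, d@B1, e@B0, f@B0} | OUT={a@B2, b@B3, d@B1, e@B3, f@B0}
  B4: | IN={a@B2, b@B3, d@B1, e@B3, f@B0} | OUT={a@B4, b@B3, d@B1, e@B3, f@B0}
  B5: | IN={a@B4, b@B3, d@B1, e@B3, f@B0} | OUT={a@B4, b@B3, d@B5, e@B3, f@B0}
  B6: | IN={a@B4, b@B3, b@B6, d@B5, e@B3, f@B0} | OUT={a@B4, b@B6, d@B5, e@B3, f@B0}
  B7: | IN={a@B4, b@B6, d@B5, e@B3, f@B0} | OUT={a@B4, b@B6, d@B5, e@B3, f@B0}
  B8: | IN={a@B2, a@B4, b@B3, b@B6, d@B1, d@B5, e@B3, f@B0} | OUT={a@B8, b@B3, b@B6, d@B1, d@B5, e@B8, f@B0}

Merge at B6: IN[B6] = OUT[B5] ⊔ OUT[B7] = {a@B4, b@B3, b@B6, d@B5, e@B3, f@B0}
Applying B6's transfer function to that IN value gives OUT[B6] (row B6 above).

Answer: {a@B4, b@B6, d@B5, e@B3, f@B0}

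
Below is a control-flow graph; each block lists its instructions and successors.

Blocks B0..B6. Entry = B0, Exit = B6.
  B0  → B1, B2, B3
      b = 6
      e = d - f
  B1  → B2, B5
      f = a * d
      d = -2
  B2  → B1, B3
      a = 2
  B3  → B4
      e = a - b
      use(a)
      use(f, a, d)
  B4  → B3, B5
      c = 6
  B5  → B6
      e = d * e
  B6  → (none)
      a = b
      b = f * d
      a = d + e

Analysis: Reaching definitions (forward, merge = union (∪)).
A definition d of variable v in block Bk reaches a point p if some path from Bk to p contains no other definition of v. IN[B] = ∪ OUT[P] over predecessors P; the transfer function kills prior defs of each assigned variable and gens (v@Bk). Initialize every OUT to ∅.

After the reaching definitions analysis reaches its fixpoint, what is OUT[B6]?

Answer: {a@B6, b@B6, c@B4, d@B1, e@B5, f@B1}

Working:
Converged values:
  B0:   IN={}   OUT={b@B0, e@B0}
  B1:   IN={a@B2, b@B0, d@B1, e@B0, f@B1}   OUT={a@B2, b@B0, d@B1, e@B0, f@B1}
  B2:   IN={a@B2, b@B0, d@B1, e@B0, f@B1}   OUT={a@B2, b@B0, d@B1, e@B0, f@B1}
  B3:   IN={a@B2, b@B0, c@B4, d@B1, e@B0, e@B3, f@B1}   OUT={a@B2, b@B0, c@B4, d@B1, e@B3, f@B1}
  B4:   IN={a@B2, b@B0, c@B4, d@B1, e@B3, f@B1}   OUT={a@B2, b@B0, c@B4, d@B1, e@B3, f@B1}
  B5:   IN={a@B2, b@B0, c@B4, d@B1, e@B0, e@B3, f@B1}   OUT={a@B2, b@B0, c@B4, d@B1, e@B5, f@B1}
  B6:   IN={a@B2, b@B0, c@B4, d@B1, e@B5, f@B1}   OUT={a@B6, b@B6, c@B4, d@B1, e@B5, f@B1}

Merge at B6: IN[B6] = OUT[B5] = {a@B2, b@B0, c@B4, d@B1, e@B5, f@B1}
Applying B6's transfer function to that IN value gives OUT[B6] (row B6 above).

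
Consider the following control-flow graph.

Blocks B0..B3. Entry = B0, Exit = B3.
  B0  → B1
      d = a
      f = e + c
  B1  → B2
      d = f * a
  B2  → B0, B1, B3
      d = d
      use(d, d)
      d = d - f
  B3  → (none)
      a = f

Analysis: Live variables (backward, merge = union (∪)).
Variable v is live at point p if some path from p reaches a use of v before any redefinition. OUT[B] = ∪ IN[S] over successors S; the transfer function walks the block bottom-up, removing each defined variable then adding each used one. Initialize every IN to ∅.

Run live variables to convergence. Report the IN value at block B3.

Per-block solution:
  B0:  IN={a, c, e}  OUT={a, c, e, f}
  B1:  IN={a, c, e, f}  OUT={a, c, d, e, f}
  B2:  IN={a, c, d, e, f}  OUT={a, c, e, f}
  B3:  IN={f}  OUT={}

B3 is the boundary node: OUT[B3] = {}
Applying B3's transfer function to that OUT value gives IN[B3] (row B3 above).

Answer: {f}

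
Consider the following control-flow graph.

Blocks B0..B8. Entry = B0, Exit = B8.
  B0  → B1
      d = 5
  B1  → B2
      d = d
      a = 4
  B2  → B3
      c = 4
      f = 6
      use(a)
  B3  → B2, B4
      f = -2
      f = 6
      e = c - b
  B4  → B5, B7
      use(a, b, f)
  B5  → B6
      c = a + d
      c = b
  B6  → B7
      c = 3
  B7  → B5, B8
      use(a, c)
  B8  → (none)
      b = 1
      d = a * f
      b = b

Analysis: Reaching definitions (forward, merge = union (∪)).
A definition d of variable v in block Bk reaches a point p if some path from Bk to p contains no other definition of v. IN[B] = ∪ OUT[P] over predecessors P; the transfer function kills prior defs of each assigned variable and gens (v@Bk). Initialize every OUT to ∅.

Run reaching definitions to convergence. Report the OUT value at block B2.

Fixpoint table:
  B0: | IN={} | OUT={d@B0}
  B1: | IN={d@B0} | OUT={a@B1, d@B1}
  B2: | IN={a@B1, c@B2, d@B1, e@B3, f@B3} | OUT={a@B1, c@B2, d@B1, e@B3, f@B2}
  B3: | IN={a@B1, c@B2, d@B1, e@B3, f@B2} | OUT={a@B1, c@B2, d@B1, e@B3, f@B3}
  B4: | IN={a@B1, c@B2, d@B1, e@B3, f@B3} | OUT={a@B1, c@B2, d@B1, e@B3, f@B3}
  B5: | IN={a@B1, c@B2, c@B6, d@B1, e@B3, f@B3} | OUT={a@B1, c@B5, d@B1, e@B3, f@B3}
  B6: | IN={a@B1, c@B5, d@B1, e@B3, f@B3} | OUT={a@B1, c@B6, d@B1, e@B3, f@B3}
  B7: | IN={a@B1, c@B2, c@B6, d@B1, e@B3, f@B3} | OUT={a@B1, c@B2, c@B6, d@B1, e@B3, f@B3}
  B8: | IN={a@B1, c@B2, c@B6, d@B1, e@B3, f@B3} | OUT={a@B1, b@B8, c@B2, c@B6, d@B8, e@B3, f@B3}

Merge at B2: IN[B2] = OUT[B1] ⊔ OUT[B3] = {a@B1, c@B2, d@B1, e@B3, f@B3}
Applying B2's transfer function to that IN value gives OUT[B2] (row B2 above).

Answer: {a@B1, c@B2, d@B1, e@B3, f@B2}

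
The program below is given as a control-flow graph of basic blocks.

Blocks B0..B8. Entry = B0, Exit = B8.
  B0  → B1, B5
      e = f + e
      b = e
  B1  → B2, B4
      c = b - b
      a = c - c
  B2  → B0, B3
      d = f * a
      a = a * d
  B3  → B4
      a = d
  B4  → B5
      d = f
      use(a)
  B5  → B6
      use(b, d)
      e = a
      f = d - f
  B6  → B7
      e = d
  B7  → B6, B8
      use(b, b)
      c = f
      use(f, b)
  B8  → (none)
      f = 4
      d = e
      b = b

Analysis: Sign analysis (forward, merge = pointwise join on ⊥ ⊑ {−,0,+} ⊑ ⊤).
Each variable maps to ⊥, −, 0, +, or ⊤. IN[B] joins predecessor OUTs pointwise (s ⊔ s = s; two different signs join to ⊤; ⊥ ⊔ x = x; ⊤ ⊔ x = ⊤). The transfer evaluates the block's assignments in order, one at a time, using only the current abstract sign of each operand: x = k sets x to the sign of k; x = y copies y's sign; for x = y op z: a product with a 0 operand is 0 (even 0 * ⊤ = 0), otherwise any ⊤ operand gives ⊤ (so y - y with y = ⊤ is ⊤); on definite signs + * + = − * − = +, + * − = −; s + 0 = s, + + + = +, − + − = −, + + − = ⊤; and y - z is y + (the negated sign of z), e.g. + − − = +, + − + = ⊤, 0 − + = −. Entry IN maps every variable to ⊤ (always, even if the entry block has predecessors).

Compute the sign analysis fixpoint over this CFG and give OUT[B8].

Fixpoint table:
  B0:   IN=(all ⊤)   OUT=(all ⊤)
  B1:   IN=(all ⊤)   OUT=(all ⊤)
  B2:   IN=(all ⊤)   OUT=(all ⊤)
  B3:   IN=(all ⊤)   OUT=(all ⊤)
  B4:   IN=(all ⊤)   OUT=(all ⊤)
  B5:   IN=(all ⊤)   OUT=(all ⊤)
  B6:   IN=(all ⊤)   OUT=(all ⊤)
  B7:   IN=(all ⊤)   OUT=(all ⊤)
  B8:   IN=(all ⊤)   OUT={f:+; rest ⊤}

Merge at B8: IN[B8] = OUT[B7] = {a: ⊤, b: ⊤, c: ⊤, d: ⊤, e: ⊤, f: ⊤}
Applying B8's transfer function to that IN value gives OUT[B8] (row B8 above).

Answer: {a: ⊤, b: ⊤, c: ⊤, d: ⊤, e: ⊤, f: +}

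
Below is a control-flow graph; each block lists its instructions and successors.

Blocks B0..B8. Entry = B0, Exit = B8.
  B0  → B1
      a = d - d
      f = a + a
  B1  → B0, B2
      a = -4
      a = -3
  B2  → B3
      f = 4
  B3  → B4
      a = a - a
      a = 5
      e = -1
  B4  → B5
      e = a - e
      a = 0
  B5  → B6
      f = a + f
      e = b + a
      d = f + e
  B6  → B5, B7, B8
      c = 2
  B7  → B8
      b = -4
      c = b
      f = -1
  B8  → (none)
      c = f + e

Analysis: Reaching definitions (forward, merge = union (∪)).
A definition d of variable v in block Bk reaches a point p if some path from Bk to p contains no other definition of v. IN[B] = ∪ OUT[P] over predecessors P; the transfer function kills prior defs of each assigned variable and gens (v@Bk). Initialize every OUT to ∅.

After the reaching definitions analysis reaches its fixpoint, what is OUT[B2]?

Converged values:
  B0: | IN={a@B1, f@B0} | OUT={a@B0, f@B0}
  B1: | IN={a@B0, f@B0} | OUT={a@B1, f@B0}
  B2: | IN={a@B1, f@B0} | OUT={a@B1, f@B2}
  B3: | IN={a@B1, f@B2} | OUT={a@B3, e@B3, f@B2}
  B4: | IN={a@B3, e@B3, f@B2} | OUT={a@B4, e@B4, f@B2}
  B5: | IN={a@B4, c@B6, d@B5, e@B4, e@B5, f@B2, f@B5} | OUT={a@B4, c@B6, d@B5, e@B5, f@B5}
  B6: | IN={a@B4, c@B6, d@B5, e@B5, f@B5} | OUT={a@B4, c@B6, d@B5, e@B5, f@B5}
  B7: | IN={a@B4, c@B6, d@B5, e@B5, f@B5} | OUT={a@B4, b@B7, c@B7, d@B5, e@B5, f@B7}
  B8: | IN={a@B4, b@B7, c@B6, c@B7, d@B5, e@B5, f@B5, f@B7} | OUT={a@B4, b@B7, c@B8, d@B5, e@B5, f@B5, f@B7}

Merge at B2: IN[B2] = OUT[B1] = {a@B1, f@B0}
Applying B2's transfer function to that IN value gives OUT[B2] (row B2 above).

Answer: {a@B1, f@B2}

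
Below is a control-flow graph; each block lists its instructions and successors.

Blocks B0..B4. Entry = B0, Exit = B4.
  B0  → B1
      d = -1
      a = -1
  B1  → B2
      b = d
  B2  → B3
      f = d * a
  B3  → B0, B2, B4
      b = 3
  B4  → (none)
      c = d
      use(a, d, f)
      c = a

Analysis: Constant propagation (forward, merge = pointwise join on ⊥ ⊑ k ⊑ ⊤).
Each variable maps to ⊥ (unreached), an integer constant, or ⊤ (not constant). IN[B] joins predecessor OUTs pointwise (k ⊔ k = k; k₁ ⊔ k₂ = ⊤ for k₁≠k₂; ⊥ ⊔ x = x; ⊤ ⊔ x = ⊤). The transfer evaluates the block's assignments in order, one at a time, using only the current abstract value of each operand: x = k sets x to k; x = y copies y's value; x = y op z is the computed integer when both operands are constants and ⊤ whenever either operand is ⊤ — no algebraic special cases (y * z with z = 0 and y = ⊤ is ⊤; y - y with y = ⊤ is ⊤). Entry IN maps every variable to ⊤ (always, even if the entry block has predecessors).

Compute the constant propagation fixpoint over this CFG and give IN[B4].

Converged values:
  B0:   IN=(all ⊤)   OUT={a:-1, d:-1; rest ⊤}
  B1:   IN={a:-1, d:-1; rest ⊤}   OUT={a:-1, b:-1, d:-1; rest ⊤}
  B2:   IN={a:-1, d:-1; rest ⊤}   OUT={a:-1, d:-1, f:1; rest ⊤}
  B3:   IN={a:-1, d:-1, f:1; rest ⊤}   OUT={a:-1, b:3, d:-1, f:1; rest ⊤}
  B4:   IN={a:-1, b:3, d:-1, f:1; rest ⊤}   OUT={a:-1, b:3, c:-1, d:-1, f:1; rest ⊤}

Merge at B4: IN[B4] = OUT[B3] = {a: -1, b: 3, c: ⊤, d: -1, e: ⊤, f: 1}

Answer: {a: -1, b: 3, c: ⊤, d: -1, e: ⊤, f: 1}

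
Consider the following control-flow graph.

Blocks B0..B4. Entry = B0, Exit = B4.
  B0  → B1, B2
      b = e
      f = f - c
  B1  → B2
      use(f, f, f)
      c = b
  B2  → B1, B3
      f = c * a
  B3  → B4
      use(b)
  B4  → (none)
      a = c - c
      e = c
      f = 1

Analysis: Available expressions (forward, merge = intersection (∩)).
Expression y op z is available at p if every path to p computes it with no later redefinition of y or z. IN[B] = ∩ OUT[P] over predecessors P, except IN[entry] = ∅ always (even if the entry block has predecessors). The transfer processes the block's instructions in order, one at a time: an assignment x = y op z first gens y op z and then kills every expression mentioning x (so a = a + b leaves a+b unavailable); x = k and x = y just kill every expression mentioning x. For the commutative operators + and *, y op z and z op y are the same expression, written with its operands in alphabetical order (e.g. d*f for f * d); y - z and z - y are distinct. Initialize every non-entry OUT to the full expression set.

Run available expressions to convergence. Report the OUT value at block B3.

Answer: {a*c}

Trace:
Fixpoint table:
  B0:   IN={}   OUT={}
  B1:   IN={}   OUT={}
  B2:   IN={}   OUT={a*c}
  B3:   IN={a*c}   OUT={a*c}
  B4:   IN={a*c}   OUT={c-c}

Merge at B3: IN[B3] = OUT[B2] = {a*c}
Applying B3's transfer function to that IN value gives OUT[B3] (row B3 above).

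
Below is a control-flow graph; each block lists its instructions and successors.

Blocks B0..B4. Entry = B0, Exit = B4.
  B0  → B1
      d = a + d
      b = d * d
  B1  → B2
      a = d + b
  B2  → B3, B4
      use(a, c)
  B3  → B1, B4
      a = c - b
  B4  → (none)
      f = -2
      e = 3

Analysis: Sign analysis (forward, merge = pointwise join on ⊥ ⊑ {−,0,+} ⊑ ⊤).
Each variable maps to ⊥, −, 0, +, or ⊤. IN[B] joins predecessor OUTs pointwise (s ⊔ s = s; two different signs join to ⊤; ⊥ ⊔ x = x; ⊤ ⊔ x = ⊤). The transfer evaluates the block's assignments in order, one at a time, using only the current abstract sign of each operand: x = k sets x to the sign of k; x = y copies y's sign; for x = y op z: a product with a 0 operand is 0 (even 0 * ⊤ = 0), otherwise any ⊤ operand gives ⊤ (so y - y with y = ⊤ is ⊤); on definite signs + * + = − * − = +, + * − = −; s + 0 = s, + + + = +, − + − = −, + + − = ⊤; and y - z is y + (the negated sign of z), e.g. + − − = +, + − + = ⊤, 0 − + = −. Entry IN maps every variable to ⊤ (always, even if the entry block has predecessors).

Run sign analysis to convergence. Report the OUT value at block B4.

Converged values:
  B0: | IN=(all ⊤) | OUT=(all ⊤)
  B1: | IN=(all ⊤) | OUT=(all ⊤)
  B2: | IN=(all ⊤) | OUT=(all ⊤)
  B3: | IN=(all ⊤) | OUT=(all ⊤)
  B4: | IN=(all ⊤) | OUT={e:+, f:-; rest ⊤}

Merge at B4: IN[B4] = OUT[B2] ⊔ OUT[B3] = {a: ⊤, b: ⊤, c: ⊤, d: ⊤, e: ⊤, f: ⊤}
Applying B4's transfer function to that IN value gives OUT[B4] (row B4 above).

Answer: {a: ⊤, b: ⊤, c: ⊤, d: ⊤, e: +, f: -}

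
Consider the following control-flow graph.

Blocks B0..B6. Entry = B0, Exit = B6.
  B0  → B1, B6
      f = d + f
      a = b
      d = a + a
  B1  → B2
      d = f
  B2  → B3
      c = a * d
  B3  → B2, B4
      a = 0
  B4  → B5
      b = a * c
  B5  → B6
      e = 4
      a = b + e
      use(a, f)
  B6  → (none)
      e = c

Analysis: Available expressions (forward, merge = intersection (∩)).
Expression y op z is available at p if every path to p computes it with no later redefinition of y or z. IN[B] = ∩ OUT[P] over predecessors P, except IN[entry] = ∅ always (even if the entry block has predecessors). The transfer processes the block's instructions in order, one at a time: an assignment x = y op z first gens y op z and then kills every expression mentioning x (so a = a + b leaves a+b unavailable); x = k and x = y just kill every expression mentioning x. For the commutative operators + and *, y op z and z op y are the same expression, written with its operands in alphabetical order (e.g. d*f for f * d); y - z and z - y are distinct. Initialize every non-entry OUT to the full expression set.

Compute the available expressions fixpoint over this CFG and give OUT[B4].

Answer: {a*c}

Trace:
Fixpoint table:
  B0: | IN={} | OUT={a+a}
  B1: | IN={a+a} | OUT={a+a}
  B2: | IN={} | OUT={a*d}
  B3: | IN={a*d} | OUT={}
  B4: | IN={} | OUT={a*c}
  B5: | IN={a*c} | OUT={b+e}
  B6: | IN={} | OUT={}

Merge at B4: IN[B4] = OUT[B3] = {}
Applying B4's transfer function to that IN value gives OUT[B4] (row B4 above).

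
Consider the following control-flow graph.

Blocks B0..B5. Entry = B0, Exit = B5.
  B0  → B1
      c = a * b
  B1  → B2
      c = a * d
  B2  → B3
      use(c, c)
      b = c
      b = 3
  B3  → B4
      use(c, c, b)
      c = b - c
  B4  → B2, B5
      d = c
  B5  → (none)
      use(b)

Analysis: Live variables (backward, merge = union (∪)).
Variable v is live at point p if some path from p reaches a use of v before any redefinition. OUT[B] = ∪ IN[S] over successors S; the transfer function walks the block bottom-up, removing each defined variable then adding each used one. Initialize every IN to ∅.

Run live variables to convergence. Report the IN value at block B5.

Answer: {b}

Trace:
Converged values:
  B0:  IN={a, b, d}  OUT={a, d}
  B1:  IN={a, d}  OUT={c}
  B2:  IN={c}  OUT={b, c}
  B3:  IN={b, c}  OUT={b, c}
  B4:  IN={b, c}  OUT={b, c}
  B5:  IN={b}  OUT={}

B5 is the boundary node: OUT[B5] = {}
Applying B5's transfer function to that OUT value gives IN[B5] (row B5 above).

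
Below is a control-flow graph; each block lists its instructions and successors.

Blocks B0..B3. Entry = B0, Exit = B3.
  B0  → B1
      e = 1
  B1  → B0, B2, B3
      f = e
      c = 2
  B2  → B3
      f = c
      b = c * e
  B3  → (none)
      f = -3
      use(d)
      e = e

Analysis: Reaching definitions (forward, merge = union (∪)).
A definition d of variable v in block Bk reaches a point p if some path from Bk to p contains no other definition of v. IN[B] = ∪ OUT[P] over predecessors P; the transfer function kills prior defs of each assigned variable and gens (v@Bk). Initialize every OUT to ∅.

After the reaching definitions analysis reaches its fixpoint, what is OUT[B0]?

Fixpoint table:
  B0:  IN={c@B1, e@B0, f@B1}  OUT={c@B1, e@B0, f@B1}
  B1:  IN={c@B1, e@B0, f@B1}  OUT={c@B1, e@B0, f@B1}
  B2:  IN={c@B1, e@B0, f@B1}  OUT={b@B2, c@B1, e@B0, f@B2}
  B3:  IN={b@B2, c@B1, e@B0, f@B1, f@B2}  OUT={b@B2, c@B1, e@B3, f@B3}

Merge at B0 (entry node, so the boundary value {} is joined with the incoming edge(s)): IN[B0] = {} ⊔ OUT[B1] = {c@B1, e@B0, f@B1}
Applying B0's transfer function to that IN value gives OUT[B0] (row B0 above).

Answer: {c@B1, e@B0, f@B1}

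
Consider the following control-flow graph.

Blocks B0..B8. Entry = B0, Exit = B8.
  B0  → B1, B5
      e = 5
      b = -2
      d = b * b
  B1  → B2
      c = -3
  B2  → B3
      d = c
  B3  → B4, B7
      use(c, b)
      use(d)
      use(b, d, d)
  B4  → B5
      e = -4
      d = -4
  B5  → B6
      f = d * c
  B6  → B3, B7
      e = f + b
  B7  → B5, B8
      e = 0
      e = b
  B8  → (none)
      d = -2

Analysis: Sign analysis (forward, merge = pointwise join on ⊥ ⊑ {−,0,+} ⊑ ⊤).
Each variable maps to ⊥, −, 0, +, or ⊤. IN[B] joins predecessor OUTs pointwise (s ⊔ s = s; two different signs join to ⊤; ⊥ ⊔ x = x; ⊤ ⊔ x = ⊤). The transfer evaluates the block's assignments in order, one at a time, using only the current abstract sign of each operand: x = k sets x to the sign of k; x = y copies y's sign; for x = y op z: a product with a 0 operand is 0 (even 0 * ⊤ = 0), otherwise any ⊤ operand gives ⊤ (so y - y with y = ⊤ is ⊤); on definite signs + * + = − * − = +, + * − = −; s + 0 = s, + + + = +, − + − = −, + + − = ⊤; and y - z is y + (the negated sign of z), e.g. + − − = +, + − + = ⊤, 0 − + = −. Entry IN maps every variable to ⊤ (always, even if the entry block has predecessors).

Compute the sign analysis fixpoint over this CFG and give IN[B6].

Fixpoint table:
  B0:  IN=(all ⊤)  OUT={b:-, d:+, e:+; rest ⊤}
  B1:  IN={b:-, d:+, e:+; rest ⊤}  OUT={b:-, c:-, d:+, e:+; rest ⊤}
  B2:  IN={b:-, c:-, d:+, e:+; rest ⊤}  OUT={b:-, c:-, d:-, e:+; rest ⊤}
  B3:  IN={b:-; rest ⊤}  OUT={b:-; rest ⊤}
  B4:  IN={b:-; rest ⊤}  OUT={b:-, d:-, e:-; rest ⊤}
  B5:  IN={b:-; rest ⊤}  OUT={b:-; rest ⊤}
  B6:  IN={b:-; rest ⊤}  OUT={b:-; rest ⊤}
  B7:  IN={b:-; rest ⊤}  OUT={b:-, e:-; rest ⊤}
  B8:  IN={b:-, e:-; rest ⊤}  OUT={b:-, d:-, e:-; rest ⊤}

Merge at B6: IN[B6] = OUT[B5] = {a: ⊤, b: -, c: ⊤, d: ⊤, e: ⊤, f: ⊤}

Answer: {a: ⊤, b: -, c: ⊤, d: ⊤, e: ⊤, f: ⊤}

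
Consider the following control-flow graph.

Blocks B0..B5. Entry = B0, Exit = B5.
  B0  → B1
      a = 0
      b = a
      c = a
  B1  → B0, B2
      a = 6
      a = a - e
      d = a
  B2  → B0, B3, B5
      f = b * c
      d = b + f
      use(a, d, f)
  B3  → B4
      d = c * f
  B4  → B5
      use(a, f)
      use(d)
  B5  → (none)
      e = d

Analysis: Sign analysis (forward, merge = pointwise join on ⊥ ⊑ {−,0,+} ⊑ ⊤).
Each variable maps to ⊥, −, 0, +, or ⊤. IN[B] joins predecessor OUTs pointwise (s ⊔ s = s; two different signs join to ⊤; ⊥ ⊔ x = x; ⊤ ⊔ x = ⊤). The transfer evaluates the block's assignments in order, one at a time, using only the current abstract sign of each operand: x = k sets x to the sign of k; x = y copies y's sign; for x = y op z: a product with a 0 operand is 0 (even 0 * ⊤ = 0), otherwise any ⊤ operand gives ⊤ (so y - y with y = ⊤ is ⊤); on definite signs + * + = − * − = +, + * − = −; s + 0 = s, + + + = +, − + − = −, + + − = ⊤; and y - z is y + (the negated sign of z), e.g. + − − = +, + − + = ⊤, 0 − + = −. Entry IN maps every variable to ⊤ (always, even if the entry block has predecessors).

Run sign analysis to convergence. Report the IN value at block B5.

Converged values:
  B0:   IN=(all ⊤)   OUT={a:0, b:0, c:0; rest ⊤}
  B1:   IN={a:0, b:0, c:0; rest ⊤}   OUT={b:0, c:0; rest ⊤}
  B2:   IN={b:0, c:0; rest ⊤}   OUT={b:0, c:0, d:0, f:0; rest ⊤}
  B3:   IN={b:0, c:0, d:0, f:0; rest ⊤}   OUT={b:0, c:0, d:0, f:0; rest ⊤}
  B4:   IN={b:0, c:0, d:0, f:0; rest ⊤}   OUT={b:0, c:0, d:0, f:0; rest ⊤}
  B5:   IN={b:0, c:0, d:0, f:0; rest ⊤}   OUT={b:0, c:0, d:0, e:0, f:0; rest ⊤}

Merge at B5: IN[B5] = OUT[B2] ⊔ OUT[B4] = {a: ⊤, b: 0, c: 0, d: 0, e: ⊤, f: 0}

Answer: {a: ⊤, b: 0, c: 0, d: 0, e: ⊤, f: 0}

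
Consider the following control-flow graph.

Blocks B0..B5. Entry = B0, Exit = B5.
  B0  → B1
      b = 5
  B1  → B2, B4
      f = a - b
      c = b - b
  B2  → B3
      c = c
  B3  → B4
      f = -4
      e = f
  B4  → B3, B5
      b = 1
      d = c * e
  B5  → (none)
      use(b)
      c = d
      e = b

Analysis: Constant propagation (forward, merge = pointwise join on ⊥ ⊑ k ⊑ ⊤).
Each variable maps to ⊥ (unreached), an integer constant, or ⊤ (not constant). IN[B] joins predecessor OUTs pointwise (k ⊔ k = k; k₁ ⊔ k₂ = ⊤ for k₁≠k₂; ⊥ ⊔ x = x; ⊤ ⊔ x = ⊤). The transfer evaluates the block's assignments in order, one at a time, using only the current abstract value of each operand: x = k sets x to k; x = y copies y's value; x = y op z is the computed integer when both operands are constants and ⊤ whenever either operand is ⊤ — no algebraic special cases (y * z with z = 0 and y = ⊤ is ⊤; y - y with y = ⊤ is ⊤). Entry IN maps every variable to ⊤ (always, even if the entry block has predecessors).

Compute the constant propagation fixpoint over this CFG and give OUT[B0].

Fixpoint table:
  B0:  IN=(all ⊤)  OUT={b:5; rest ⊤}
  B1:  IN={b:5; rest ⊤}  OUT={b:5, c:0; rest ⊤}
  B2:  IN={b:5, c:0; rest ⊤}  OUT={b:5, c:0; rest ⊤}
  B3:  IN={c:0; rest ⊤}  OUT={c:0, e:-4, f:-4; rest ⊤}
  B4:  IN={c:0; rest ⊤}  OUT={b:1, c:0; rest ⊤}
  B5:  IN={b:1, c:0; rest ⊤}  OUT={b:1, e:1; rest ⊤}

B0 is the boundary node: IN[B0] = {a: ⊤, b: ⊤, c: ⊤, d: ⊤, e: ⊤, f: ⊤}
Applying B0's transfer function to that IN value gives OUT[B0] (row B0 above).

Answer: {a: ⊤, b: 5, c: ⊤, d: ⊤, e: ⊤, f: ⊤}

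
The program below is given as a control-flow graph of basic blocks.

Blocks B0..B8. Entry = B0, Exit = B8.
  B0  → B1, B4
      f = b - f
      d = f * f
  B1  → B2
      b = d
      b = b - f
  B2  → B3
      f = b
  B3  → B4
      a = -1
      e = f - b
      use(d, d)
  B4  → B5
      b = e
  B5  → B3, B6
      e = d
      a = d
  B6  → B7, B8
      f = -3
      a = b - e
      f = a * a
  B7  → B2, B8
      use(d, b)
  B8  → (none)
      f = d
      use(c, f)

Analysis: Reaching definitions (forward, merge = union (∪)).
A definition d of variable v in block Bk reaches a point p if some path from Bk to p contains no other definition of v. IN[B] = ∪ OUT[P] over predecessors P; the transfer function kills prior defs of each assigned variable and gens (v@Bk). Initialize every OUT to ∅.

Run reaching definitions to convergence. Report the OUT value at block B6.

Fixpoint table:
  B0:   IN={}   OUT={d@B0, f@B0}
  B1:   IN={d@B0, f@B0}   OUT={b@B1, d@B0, f@B0}
  B2:   IN={a@B6, b@B1, b@B4, d@B0, e@B5, f@B0, f@B6}   OUT={a@B6, b@B1, b@B4, d@B0, e@B5, f@B2}
  B3:   IN={a@B5, a@B6, b@B1, b@B4, d@B0, e@B5, f@B0, f@B2}   OUT={a@B3, b@B1, b@B4, d@B0, e@B3, f@B0, f@B2}
  B4:   IN={a@B3, b@B1, b@B4, d@B0, e@B3, f@B0, f@B2}   OUT={a@B3, b@B4, d@B0, e@B3, f@B0, f@B2}
  B5:   IN={a@B3, b@B4, d@B0, e@B3, f@B0, f@B2}   OUT={a@B5, b@B4, d@B0, e@B5, f@B0, f@B2}
  B6:   IN={a@B5, b@B4, d@B0, e@B5, f@B0, f@B2}   OUT={a@B6, b@B4, d@B0, e@B5, f@B6}
  B7:   IN={a@B6, b@B4, d@B0, e@B5, f@B6}   OUT={a@B6, b@B4, d@B0, e@B5, f@B6}
  B8:   IN={a@B6, b@B4, d@B0, e@B5, f@B6}   OUT={a@B6, b@B4, d@B0, e@B5, f@B8}

Merge at B6: IN[B6] = OUT[B5] = {a@B5, b@B4, d@B0, e@B5, f@B0, f@B2}
Applying B6's transfer function to that IN value gives OUT[B6] (row B6 above).

Answer: {a@B6, b@B4, d@B0, e@B5, f@B6}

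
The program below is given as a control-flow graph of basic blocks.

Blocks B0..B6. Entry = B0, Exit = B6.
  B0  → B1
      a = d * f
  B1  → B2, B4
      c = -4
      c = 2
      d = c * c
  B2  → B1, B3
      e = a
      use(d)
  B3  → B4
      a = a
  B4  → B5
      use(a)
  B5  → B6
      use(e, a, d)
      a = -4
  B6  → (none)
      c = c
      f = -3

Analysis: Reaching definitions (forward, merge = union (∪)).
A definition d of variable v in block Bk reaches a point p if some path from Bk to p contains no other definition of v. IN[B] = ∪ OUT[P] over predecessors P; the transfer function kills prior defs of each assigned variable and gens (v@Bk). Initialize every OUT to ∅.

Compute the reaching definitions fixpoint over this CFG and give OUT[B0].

Answer: {a@B0}

Working:
Fixpoint table:
  B0:  IN={}  OUT={a@B0}
  B1:  IN={a@B0, c@B1, d@B1, e@B2}  OUT={a@B0, c@B1, d@B1, e@B2}
  B2:  IN={a@B0, c@B1, d@B1, e@B2}  OUT={a@B0, c@B1, d@B1, e@B2}
  B3:  IN={a@B0, c@B1, d@B1, e@B2}  OUT={a@B3, c@B1, d@B1, e@B2}
  B4:  IN={a@B0, a@B3, c@B1, d@B1, e@B2}  OUT={a@B0, a@B3, c@B1, d@B1, e@B2}
  B5:  IN={a@B0, a@B3, c@B1, d@B1, e@B2}  OUT={a@B5, c@B1, d@B1, e@B2}
  B6:  IN={a@B5, c@B1, d@B1, e@B2}  OUT={a@B5, c@B6, d@B1, e@B2, f@B6}

B0 is the boundary node: IN[B0] = {}
Applying B0's transfer function to that IN value gives OUT[B0] (row B0 above).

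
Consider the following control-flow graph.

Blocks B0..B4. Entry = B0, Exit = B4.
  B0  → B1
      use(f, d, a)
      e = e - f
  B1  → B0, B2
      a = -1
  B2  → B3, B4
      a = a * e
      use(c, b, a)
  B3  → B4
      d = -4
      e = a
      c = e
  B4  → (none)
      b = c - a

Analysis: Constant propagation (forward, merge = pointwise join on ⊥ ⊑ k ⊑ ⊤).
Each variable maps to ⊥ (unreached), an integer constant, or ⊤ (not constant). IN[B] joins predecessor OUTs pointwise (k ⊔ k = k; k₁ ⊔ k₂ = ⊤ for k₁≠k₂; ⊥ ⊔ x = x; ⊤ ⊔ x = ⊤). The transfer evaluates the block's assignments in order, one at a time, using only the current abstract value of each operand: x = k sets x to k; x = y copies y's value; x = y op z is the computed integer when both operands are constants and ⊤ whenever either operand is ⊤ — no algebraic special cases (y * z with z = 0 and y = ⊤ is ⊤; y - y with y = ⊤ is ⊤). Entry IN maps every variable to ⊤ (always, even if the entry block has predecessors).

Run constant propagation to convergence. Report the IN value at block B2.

Fixpoint table:
  B0:   IN=(all ⊤)   OUT=(all ⊤)
  B1:   IN=(all ⊤)   OUT={a:-1; rest ⊤}
  B2:   IN={a:-1; rest ⊤}   OUT=(all ⊤)
  B3:   IN=(all ⊤)   OUT={d:-4; rest ⊤}
  B4:   IN=(all ⊤)   OUT=(all ⊤)

Merge at B2: IN[B2] = OUT[B1] = {a: -1, b: ⊤, c: ⊤, d: ⊤, e: ⊤, f: ⊤}

Answer: {a: -1, b: ⊤, c: ⊤, d: ⊤, e: ⊤, f: ⊤}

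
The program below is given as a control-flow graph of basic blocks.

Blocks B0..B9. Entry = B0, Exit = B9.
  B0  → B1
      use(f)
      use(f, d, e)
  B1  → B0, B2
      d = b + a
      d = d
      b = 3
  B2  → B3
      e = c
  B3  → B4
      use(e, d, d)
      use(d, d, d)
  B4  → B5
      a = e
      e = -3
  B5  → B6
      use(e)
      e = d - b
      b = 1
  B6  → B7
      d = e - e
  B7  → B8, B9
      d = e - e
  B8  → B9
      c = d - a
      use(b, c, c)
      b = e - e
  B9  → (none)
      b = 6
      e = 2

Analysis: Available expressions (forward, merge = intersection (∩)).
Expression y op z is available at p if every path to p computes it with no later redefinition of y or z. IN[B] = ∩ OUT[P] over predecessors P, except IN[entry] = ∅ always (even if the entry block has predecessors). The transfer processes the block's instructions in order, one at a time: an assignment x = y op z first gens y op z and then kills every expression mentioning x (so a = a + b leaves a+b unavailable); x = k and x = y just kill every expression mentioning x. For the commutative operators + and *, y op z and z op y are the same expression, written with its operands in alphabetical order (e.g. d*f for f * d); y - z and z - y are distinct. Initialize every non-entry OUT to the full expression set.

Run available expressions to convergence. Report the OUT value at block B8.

Answer: {d-a, e-e}

Trace:
Fixpoint table:
  B0:  IN={}  OUT={}
  B1:  IN={}  OUT={}
  B2:  IN={}  OUT={}
  B3:  IN={}  OUT={}
  B4:  IN={}  OUT={}
  B5:  IN={}  OUT={}
  B6:  IN={}  OUT={e-e}
  B7:  IN={e-e}  OUT={e-e}
  B8:  IN={e-e}  OUT={d-a, e-e}
  B9:  IN={e-e}  OUT={}

Merge at B8: IN[B8] = OUT[B7] = {e-e}
Applying B8's transfer function to that IN value gives OUT[B8] (row B8 above).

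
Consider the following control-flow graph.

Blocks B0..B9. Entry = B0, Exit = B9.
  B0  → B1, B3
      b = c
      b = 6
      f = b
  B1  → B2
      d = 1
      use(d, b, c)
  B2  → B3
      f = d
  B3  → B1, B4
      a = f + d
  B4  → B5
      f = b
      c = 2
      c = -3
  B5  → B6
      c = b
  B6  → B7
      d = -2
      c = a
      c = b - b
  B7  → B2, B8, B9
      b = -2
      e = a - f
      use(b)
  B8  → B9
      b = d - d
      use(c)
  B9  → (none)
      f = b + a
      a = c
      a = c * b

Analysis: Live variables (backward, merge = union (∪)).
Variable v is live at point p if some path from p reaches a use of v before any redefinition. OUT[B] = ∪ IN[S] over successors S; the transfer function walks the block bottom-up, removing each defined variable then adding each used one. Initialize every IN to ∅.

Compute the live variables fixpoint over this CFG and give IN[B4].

Per-block solution:
  B0: | IN={c, d} | OUT={b, c, d, f}
  B1: | IN={b, c} | OUT={b, c, d}
  B2: | IN={b, c, d} | OUT={b, c, d, f}
  B3: | IN={b, c, d, f} | OUT={a, b, c}
  B4: | IN={a, b} | OUT={a, b, f}
  B5: | IN={a, b, f} | OUT={a, b, f}
  B6: | IN={a, b, f} | OUT={a, c, d, f}
  B7: | IN={a, c, d, f} | OUT={a, b, c, d}
  B8: | IN={a, c, d} | OUT={a, b, c}
  B9: | IN={a, b, c} | OUT={}

Merge at B4: OUT[B4] = IN[B5] = {a, b, f}
Applying B4's transfer function to that OUT value gives IN[B4] (row B4 above).

Answer: {a, b}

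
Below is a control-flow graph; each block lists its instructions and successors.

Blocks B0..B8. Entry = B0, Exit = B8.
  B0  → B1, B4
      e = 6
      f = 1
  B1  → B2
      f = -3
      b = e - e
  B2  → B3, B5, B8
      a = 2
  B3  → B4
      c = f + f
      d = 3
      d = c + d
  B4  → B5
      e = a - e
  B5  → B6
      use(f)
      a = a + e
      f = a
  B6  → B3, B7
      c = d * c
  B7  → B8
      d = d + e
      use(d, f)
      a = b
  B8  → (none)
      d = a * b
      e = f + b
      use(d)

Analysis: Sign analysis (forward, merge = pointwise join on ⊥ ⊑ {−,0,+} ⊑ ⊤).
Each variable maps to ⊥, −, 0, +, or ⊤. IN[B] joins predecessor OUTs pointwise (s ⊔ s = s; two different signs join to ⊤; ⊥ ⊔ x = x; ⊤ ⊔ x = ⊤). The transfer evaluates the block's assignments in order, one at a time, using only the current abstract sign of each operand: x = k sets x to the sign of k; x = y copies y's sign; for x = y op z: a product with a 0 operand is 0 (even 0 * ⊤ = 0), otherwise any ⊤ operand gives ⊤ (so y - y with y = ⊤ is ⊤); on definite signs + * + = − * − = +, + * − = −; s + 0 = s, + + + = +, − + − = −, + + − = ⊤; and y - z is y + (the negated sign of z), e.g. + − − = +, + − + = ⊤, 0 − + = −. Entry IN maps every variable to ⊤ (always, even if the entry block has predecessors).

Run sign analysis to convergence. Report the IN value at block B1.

Per-block solution:
  B0:  IN=(all ⊤)  OUT={e:+, f:+; rest ⊤}
  B1:  IN={e:+, f:+; rest ⊤}  OUT={e:+, f:-; rest ⊤}
  B2:  IN={e:+, f:-; rest ⊤}  OUT={a:+, e:+, f:-; rest ⊤}
  B3:  IN=(all ⊤)  OUT=(all ⊤)
  B4:  IN=(all ⊤)  OUT=(all ⊤)
  B5:  IN=(all ⊤)  OUT=(all ⊤)
  B6:  IN=(all ⊤)  OUT=(all ⊤)
  B7:  IN=(all ⊤)  OUT=(all ⊤)
  B8:  IN=(all ⊤)  OUT=(all ⊤)

Merge at B1: IN[B1] = OUT[B0] = {a: ⊤, b: ⊤, c: ⊤, d: ⊤, e: +, f: +}

Answer: {a: ⊤, b: ⊤, c: ⊤, d: ⊤, e: +, f: +}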